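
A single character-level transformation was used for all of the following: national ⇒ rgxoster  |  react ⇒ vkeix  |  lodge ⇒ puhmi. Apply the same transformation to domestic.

Shifts by position in national: pos 0: n→r (+4), pos 1: a→g (+6), pos 2: t→x (+4), pos 3: i→o (+6) — repeating every 2. It's a Vigenère-style cipher with numeric key [4,6]: position i shifts by key[i mod 2].
For domestic: d+4=h, o+6=u, m+4=q, e+6=k, s+4=w, t+6=z, i+4=m, c+6=i.

huqkwzmi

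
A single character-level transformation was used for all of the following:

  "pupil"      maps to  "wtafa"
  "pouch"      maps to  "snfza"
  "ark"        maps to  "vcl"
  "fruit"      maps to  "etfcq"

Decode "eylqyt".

The output letters match the input read backwards, each shifted +11: pupil reversed is lipup. The word is reversed, then every letter is shifted forward by 11.
Reversing it on eylqyt: shift back: e−11=t, y−11=n, l−11=a, q−11=f, y−11=n, t−11=i → tnafni; then reverse → infant.

infant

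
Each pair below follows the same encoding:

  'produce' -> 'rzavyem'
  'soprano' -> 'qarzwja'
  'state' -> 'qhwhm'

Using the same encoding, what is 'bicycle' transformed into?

nceoebm

Treating letters as 0–25, the rule is x ↦ 17x + 22 (mod 26).
On bicycle: b(1)→17·1+22≡13=n; i(8)→17·8+22≡2=c; c(2)→17·2+22≡4=e; y(24)→17·24+22≡14=o; c(2)→17·2+22≡4=e; l(11)→17·11+22≡1=b; e(4)→17·4+22≡12=m (all mod 26).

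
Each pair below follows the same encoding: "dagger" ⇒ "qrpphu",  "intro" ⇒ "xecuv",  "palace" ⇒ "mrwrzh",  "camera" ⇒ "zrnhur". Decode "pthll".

d(3)→q(16) and a(0)→r(17) fit y≡17x+17 (mod 26); the inverse of 17 mod 26 is 23. Treating letters as 0–25, the rule is x ↦ 17x + 17 (mod 26).
Decoding pthll: p(15)→23·(15−17)≡6=g; t(19)→23·(19−17)≡20=u; h(7)→23·(7−17)≡4=e; l(11)→23·(11−17)≡18=s; l(11)→23·(11−17)≡18=s (all mod 26).

guess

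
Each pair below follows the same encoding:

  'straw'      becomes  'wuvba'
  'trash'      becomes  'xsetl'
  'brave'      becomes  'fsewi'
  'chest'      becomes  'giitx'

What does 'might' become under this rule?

qjkix

Shifts by position in straw: pos 0: s→w (+4), pos 1: t→u (+1), pos 2: r→v (+4), pos 3: a→b (+1) — repeating every 2. The shifts repeat in a cycle of length 2: positions 0,1,… shift by +4, +1, then the pattern repeats.
On might: m+4=q, i+1=j, g+4=k, h+1=i, t+4=x.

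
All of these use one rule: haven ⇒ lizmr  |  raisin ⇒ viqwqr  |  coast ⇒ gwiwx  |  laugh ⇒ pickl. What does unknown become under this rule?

The shift depends on letter class: consonant h→l is +4, but vowel a→i is +8. Vowels shift forward by 8 and consonants shift forward by 4.
For unknown: u(vowel)+8=c, n(cons)+4=r, k(cons)+4=o, n(cons)+4=r, o(vowel)+8=w, w(cons)+4=a, n(cons)+4=r.

crorwar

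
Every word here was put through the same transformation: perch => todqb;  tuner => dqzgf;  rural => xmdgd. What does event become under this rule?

The word is reversed, then every letter is shifted forward by 12.
For event: reverse → tneve; then shift: t+12=f, n+12=z, e+12=q, v+12=h, e+12=q.

fzqhq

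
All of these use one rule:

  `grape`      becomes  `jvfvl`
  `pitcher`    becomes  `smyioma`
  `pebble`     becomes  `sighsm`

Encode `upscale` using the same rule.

xtxihtn

In grape: g→j is +3, r→v is +4, a→f is +5, p→v is +6 — the shift increases by 1 each position. Letter i (0-indexed) is shifted by i+3, so successive shifts are 3, 4, 5, ….
For upscale: u+3=x, p+4=t, s+5=x, c+6=i, a+7=h, l+8=t, e+9=n.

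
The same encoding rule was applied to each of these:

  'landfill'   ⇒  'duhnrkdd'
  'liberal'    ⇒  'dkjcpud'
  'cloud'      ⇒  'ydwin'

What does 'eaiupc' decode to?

square

l(11)→d(3) and a(0)→u(20) fit y≡15x+20 (mod 26); the inverse of 15 mod 26 is 7. This is an affine cipher: with a=0,…,z=25, each position x becomes (15x+20) mod 26.
Decoding eaiupc: e(4)→7·(4−20)≡18=s; a(0)→7·(0−20)≡16=q; i(8)→7·(8−20)≡20=u; u(20)→7·(20−20)≡0=a; p(15)→7·(15−20)≡17=r; c(2)→7·(2−20)≡4=e (all mod 26).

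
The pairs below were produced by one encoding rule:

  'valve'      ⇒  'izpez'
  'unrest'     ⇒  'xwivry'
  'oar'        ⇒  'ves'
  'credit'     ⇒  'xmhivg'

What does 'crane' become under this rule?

The output letters match the input read backwards, each shifted +4: valve reversed is evlav. Two steps: reverse the string, then apply a Caesar shift of +4.
On crane: reverse → enarc; then shift: e+4=i, n+4=r, a+4=e, r+4=v, c+4=g.

irevg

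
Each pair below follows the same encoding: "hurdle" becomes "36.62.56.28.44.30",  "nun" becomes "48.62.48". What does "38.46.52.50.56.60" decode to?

import

h(#8)→36 and u(#21)→62: differences scale by 2, so n = 2·pos + 20. The formula is n = 2×(alphabet index, a=1) + 20.
Decoding 38.46.52.50.56.60: 38→(38−20)÷2=9=i, 46→(46−20)÷2=13=m, 52→(52−20)÷2=16=p, 50→(50−20)÷2=15=o, 56→(56−20)÷2=18=r, 60→(60−20)÷2=20=t.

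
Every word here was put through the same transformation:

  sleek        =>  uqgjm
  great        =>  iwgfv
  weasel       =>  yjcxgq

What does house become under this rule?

jtwxg

Shifts by position in sleek: pos 0: s→u (+2), pos 1: l→q (+5), pos 2: e→g (+2), pos 3: e→j (+5) — repeating every 2. It's a Vigenère-style cipher with numeric key [2,5]: position i shifts by key[i mod 2].
Applying it to house: h+2=j, o+5=t, u+2=w, s+5=x, e+2=g.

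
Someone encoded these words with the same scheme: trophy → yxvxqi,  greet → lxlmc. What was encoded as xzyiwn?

In trophy: t→y is +5, r→x is +6, o→v is +7, p→x is +8 — the shift increases by 1 each position. Letter i (0-indexed) is shifted by i+5, so successive shifts are 5, 6, 7, ….
Undoing it on xzyiwn: x−5=s, z−6=t, y−7=r, i−8=a, w−9=n, n−10=d.

strand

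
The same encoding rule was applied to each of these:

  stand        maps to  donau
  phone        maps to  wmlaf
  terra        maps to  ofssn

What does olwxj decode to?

topic

s(18)→d(3) and t(19)→o(14) fit y≡11x+13 (mod 26); the inverse of 11 mod 26 is 19. Treating letters as 0–25, the rule is x ↦ 11x + 13 (mod 26).
Undoing it on olwxj: o(14)→19·(14−13)≡19=t; l(11)→19·(11−13)≡14=o; w(22)→19·(22−13)≡15=p; x(23)→19·(23−13)≡8=i; j(9)→19·(9−13)≡2=c (all mod 26).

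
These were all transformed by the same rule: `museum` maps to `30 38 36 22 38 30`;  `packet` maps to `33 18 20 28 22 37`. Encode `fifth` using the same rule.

23 26 23 37 25

The number is (letter's place in the alphabet, a=1) + 17.
Applying it to fifth: f=6→23, i=9→26, f=6→23, t=20→37, h=8→25.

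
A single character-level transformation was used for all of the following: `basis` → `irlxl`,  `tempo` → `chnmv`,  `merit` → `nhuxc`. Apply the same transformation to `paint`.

b(1)→i(8) and a(0)→r(17) fit y≡17x+17 (mod 26); the inverse of 17 mod 26 is 23. Each letter's alphabet position (a=0..z=25) is mapped through 17·x+17 mod 26 — an affine cipher.
Applying it to paint: p(15)→17·15+17≡12=m; a(0)→17·0+17≡17=r; i(8)→17·8+17≡23=x; n(13)→17·13+17≡4=e; t(19)→17·19+17≡2=c (all mod 26).

mrxec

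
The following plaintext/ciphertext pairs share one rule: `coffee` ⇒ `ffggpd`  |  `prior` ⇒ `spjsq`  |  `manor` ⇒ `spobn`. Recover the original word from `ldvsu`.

The output letters match the input read backwards, each shifted +1: coffee reversed is eeffoc. Read the word backwards and shift each letter +1.
Reversing it on ldvsu: shift back: l−1=k, d−1=c, v−1=u, s−1=r, u−1=t → kcurt; then reverse → truck.

truck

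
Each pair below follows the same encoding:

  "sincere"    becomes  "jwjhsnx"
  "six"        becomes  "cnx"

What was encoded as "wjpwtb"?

The output letters match the input read backwards, each shifted +5: sincere reversed is erecnis. Read the word backwards and shift each letter +5.
Undoing it on wjpwtb: shift back: w−5=r, j−5=e, p−5=k, w−5=r, t−5=o, b−5=w → rekrow; then reverse → worker.

worker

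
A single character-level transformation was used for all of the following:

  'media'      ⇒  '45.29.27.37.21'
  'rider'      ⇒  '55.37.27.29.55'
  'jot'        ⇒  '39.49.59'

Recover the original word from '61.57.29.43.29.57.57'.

m(#13)→45 and e(#5)→29: differences scale by 2, so n = 2·pos + 19. With a=1..z=26, the number is 2·pos + 19.
Reversing it on 61.57.29.43.29.57.57: 61→(61−19)÷2=21=u, 57→(57−19)÷2=19=s, 29→(29−19)÷2=5=e, 43→(43−19)÷2=12=l, 29→(29−19)÷2=5=e, 57→(57−19)÷2=19=s, 57→(57−19)÷2=19=s.

useless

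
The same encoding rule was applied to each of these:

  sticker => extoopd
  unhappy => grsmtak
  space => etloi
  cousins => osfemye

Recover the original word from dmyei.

A repeating key of period 3 is used — shifts +12, +4, +11 over and over.
Reversing it on dmyei: d−12=r, m−4=i, y−11=n, e−12=s, i−4=e.

rinse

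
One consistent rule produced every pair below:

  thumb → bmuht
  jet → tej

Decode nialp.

The output letters match the input read backwards: thumb reversed is bmuht. It's just the letters in reverse order.
Undoing it on nialp: then reverse → plain.

plain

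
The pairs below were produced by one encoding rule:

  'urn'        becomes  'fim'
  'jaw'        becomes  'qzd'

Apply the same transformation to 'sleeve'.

Each pair mirrors across the alphabet (u↔f, r↔i, n↔m): positions sum to 25. Letters are reflected about the middle of the alphabet (position → 25−position): Atbash.
On sleeve: s↔h, l↔o, e↔v, e↔v, v↔e, e↔v.

hovvev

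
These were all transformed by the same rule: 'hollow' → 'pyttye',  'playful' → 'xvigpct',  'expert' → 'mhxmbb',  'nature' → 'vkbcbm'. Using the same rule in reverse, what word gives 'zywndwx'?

Shifts by position in hollow: pos 0: h→p (+8), pos 1: o→y (+10), pos 2: l→t (+8), pos 3: l→t (+8), pos 4: o→y (+10), pos 5: w→e (+8) — repeating every 3. A repeating key of period 3 is used — shifts +8, +10, +8 over and over.
Undoing it on zywndwx: z−8=r, y−10=o, w−8=o, n−8=f, d−10=t, w−8=o, x−8=p.

rooftop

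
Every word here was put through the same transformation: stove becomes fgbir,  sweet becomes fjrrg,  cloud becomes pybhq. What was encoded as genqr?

Compare letters: s→f is +13, t→g is +13, o→b is +13 — a constant shift. It's a constant shift of +13 (ROT13).
Reversing it on genqr: g−13=t, e−13=r, n−13=a, q−13=d, r−13=e.

trade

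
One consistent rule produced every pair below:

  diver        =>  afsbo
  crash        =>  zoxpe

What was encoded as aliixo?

dollar

Compare letters: d→a is +23, i→f is +23, v→s is +23 — a constant shift. This is a Caesar cipher with shift 23.
Decoding aliixo: a−23=d, l−23=o, i−23=l, i−23=l, x−23=a, o−23=r.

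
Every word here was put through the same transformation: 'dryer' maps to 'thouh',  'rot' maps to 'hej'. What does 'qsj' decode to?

Every letter moves 16 places later in the alphabet, wrapping around z→a.
Reversing it on qsj: q−16=a, s−16=c, j−16=t.

act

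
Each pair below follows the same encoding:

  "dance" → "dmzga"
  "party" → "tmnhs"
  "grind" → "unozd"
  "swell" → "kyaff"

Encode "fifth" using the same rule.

xoxhr

d(3)→d(3) and a(0)→m(12) fit y≡23x+12 (mod 26); the inverse of 23 mod 26 is 17. Each letter's alphabet position (a=0..z=25) is mapped through 23·x+12 mod 26 — an affine cipher.
For fifth: f(5)→23·5+12≡23=x; i(8)→23·8+12≡14=o; f(5)→23·5+12≡23=x; t(19)→23·19+12≡7=h; h(7)→23·7+12≡17=r (all mod 26).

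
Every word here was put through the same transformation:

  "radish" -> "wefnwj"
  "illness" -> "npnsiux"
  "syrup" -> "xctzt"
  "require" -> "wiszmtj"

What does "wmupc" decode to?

A repeating key of period 3 is used — shifts +5, +4, +2 over and over.
Reversing it on wmupc: w−5=r, m−4=i, u−2=s, p−5=k, c−4=y.

risky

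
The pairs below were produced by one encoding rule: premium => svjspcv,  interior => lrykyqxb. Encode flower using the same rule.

The shift increases by 1 at each position, starting from +3: 3, 4, 5, ….
Applying it to flower: f+3=i, l+4=p, o+5=t, w+6=c, e+7=l, r+8=z.

iptclz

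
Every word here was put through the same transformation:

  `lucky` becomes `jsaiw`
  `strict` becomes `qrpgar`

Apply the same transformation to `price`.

Compare letters: l→j is +24, u→s is +24, c→a is +24 — a constant shift. It's a constant shift of +24 (ROT24).
For price: p+24=n, r+24=p, i+24=g, c+24=a, e+24=c.

npgac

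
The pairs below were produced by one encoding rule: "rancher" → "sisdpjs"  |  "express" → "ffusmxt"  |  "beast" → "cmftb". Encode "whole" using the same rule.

xptmm

A repeating key of period 3 is used — shifts +1, +8, +5 over and over.
On whole: w+1=x, h+8=p, o+5=t, l+1=m, e+8=m.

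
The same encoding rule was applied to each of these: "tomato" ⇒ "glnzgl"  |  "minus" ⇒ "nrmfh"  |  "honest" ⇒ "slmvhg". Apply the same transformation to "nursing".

mfihrmt

Each pair mirrors across the alphabet (t↔g, o↔l, m↔n): positions sum to 25. Each letter is replaced by its mirror in the alphabet: a↔z, b↔y, c↔x, and so on (the Atbash cipher).
For nursing: n↔m, u↔f, r↔i, s↔h, i↔r, n↔m, g↔t.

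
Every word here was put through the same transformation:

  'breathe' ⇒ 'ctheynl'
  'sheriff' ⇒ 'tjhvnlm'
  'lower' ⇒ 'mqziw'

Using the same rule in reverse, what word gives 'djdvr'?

In breathe: b→c is +1, r→t is +2, e→h is +3, a→e is +4 — the shift increases by 1 each position. The shift increases by 1 at each position, starting from +1: 1, 2, 3, ….
Reversing it on djdvr: d−1=c, j−2=h, d−3=a, v−4=r, r−5=m.

charm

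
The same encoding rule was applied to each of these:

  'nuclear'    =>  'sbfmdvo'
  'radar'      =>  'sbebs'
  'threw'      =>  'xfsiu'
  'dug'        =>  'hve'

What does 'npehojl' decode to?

The output letters match the input read backwards, each shifted +1: nuclear reversed is raelcun. Read the word backwards and shift each letter +1.
Decoding npehojl: shift back: n−1=m, p−1=o, e−1=d, h−1=g, o−1=n, j−1=i, l−1=k → modgnik; then reverse → kingdom.

kingdom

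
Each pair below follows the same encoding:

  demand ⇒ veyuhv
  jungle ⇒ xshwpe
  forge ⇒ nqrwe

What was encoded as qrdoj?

orbit

d(3)→v(21) and e(4)→e(4) fit y≡9x+20 (mod 26); the inverse of 9 mod 26 is 3. Each letter's alphabet position (a=0..z=25) is mapped through 9·x+20 mod 26 — an affine cipher.
Decoding qrdoj: q(16)→3·(16−20)≡14=o; r(17)→3·(17−20)≡17=r; d(3)→3·(3−20)≡1=b; o(14)→3·(14−20)≡8=i; j(9)→3·(9−20)≡19=t (all mod 26).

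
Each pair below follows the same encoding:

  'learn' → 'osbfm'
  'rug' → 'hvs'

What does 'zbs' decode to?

ray

The output letters match the input read backwards, each shifted +1: learn reversed is nrael. Read the word backwards and shift each letter +1.
Undoing it on zbs: shift back: z−1=y, b−1=a, s−1=r → yar; then reverse → ray.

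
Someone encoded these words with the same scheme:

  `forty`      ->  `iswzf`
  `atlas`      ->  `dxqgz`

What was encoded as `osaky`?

In forty: f→i is +3, o→s is +4, r→w is +5, t→z is +6 — the shift increases by 1 each position. Letter i (0-indexed) is shifted by i+3, so successive shifts are 3, 4, 5, ….
Reversing it on osaky: o−3=l, s−4=o, a−5=v, k−6=e, y−7=r.

lover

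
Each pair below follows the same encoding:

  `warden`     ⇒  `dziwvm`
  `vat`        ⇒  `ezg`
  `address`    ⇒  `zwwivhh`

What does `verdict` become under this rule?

eviwrxg

Each pair mirrors across the alphabet (w↔d, a↔z, r↔i): positions sum to 25. This is the alphabet-reversal cipher (Atbash): a becomes z, b becomes y, etc.
On verdict: v↔e, e↔v, r↔i, d↔w, i↔r, c↔x, t↔g.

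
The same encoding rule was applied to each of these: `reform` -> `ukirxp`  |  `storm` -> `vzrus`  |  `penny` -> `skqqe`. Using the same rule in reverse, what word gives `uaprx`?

It's a Vigenère-style cipher with numeric key [3,6,3]: position i shifts by key[i mod 3].
Undoing it on uaprx: u−3=r, a−6=u, p−3=m, r−3=o, x−6=r.

rumor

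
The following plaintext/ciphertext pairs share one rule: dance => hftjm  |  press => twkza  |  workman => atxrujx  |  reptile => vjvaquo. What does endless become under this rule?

isjsmbc

Letter i (0-indexed) is shifted by i+4, so successive shifts are 4, 5, 6, ….
On endless: e+4=i, n+5=s, d+6=j, l+7=s, e+8=m, s+9=b, s+10=c.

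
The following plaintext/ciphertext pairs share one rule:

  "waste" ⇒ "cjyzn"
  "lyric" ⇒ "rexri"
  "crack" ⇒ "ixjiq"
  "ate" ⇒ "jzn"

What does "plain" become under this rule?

vrjrt

The rule splits by letter class: vowels +9, consonants +6.
For plain: p(cons)+6=v, l(cons)+6=r, a(vowel)+9=j, i(vowel)+9=r, n(cons)+6=t.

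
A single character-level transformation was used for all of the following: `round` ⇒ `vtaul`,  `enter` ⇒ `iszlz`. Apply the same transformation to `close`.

gquzm

In round: r→v is +4, o→t is +5, u→a is +6, n→u is +7 — the shift increases by 1 each position. Letter i (0-indexed) is shifted by i+4, so successive shifts are 4, 5, 6, ….
On close: c+4=g, l+5=q, o+6=u, s+7=z, e+8=m.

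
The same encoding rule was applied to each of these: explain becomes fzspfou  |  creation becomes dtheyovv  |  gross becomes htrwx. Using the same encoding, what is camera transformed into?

dcpiwg

In explain: e→f is +1, x→z is +2, p→s is +3, l→p is +4 — the shift increases by 1 each position. The shift increases by 1 at each position, starting from +1: 1, 2, 3, ….
For camera: c+1=d, a+2=c, m+3=p, e+4=i, r+5=w, a+6=g.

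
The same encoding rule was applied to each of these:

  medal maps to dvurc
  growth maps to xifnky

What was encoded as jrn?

Compare letters: m→d is +17, e→v is +17, d→u is +17 — a constant shift. It's a constant shift of +17 (ROT17).
Undoing it on jrn: j−17=s, r−17=a, n−17=w.

saw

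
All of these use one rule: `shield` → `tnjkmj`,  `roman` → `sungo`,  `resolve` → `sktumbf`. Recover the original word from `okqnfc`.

nephew

Shifts by position in shield: pos 0: s→t (+1), pos 1: h→n (+6), pos 2: i→j (+1), pos 3: e→k (+6) — repeating every 2. It's a Vigenère-style cipher with numeric key [1,6]: position i shifts by key[i mod 2].
Decoding okqnfc: o−1=n, k−6=e, q−1=p, n−6=h, f−1=e, c−6=w.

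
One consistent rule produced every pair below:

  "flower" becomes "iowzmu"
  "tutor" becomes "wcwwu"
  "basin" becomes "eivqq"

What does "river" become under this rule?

The shift depends on letter class: consonant f→i is +3, but vowel o→w is +8. Vowels shift forward by 8 and consonants shift forward by 3.
Applying it to river: r(cons)+3=u, i(vowel)+8=q, v(cons)+3=y, e(vowel)+8=m, r(cons)+3=u.

uqymu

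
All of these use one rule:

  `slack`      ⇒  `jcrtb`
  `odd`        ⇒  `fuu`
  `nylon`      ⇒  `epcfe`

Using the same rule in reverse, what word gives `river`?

This is a Caesar cipher with shift 17.
Decoding river: r−17=a, i−17=r, v−17=e, e−17=n, r−17=a.

arena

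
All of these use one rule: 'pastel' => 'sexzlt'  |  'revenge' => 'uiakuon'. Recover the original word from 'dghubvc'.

In pastel: p→s is +3, a→e is +4, s→x is +5, t→z is +6 — the shift increases by 1 each position. The shift increases by 1 at each position, starting from +3: 3, 4, 5, ….
Undoing it on dghubvc: d−3=a, g−4=c, h−5=c, u−6=o, b−7=u, v−8=n, c−9=t.

account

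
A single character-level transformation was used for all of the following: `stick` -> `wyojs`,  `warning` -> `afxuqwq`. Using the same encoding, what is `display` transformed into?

hnywtji

The shift increases by 1 at each position, starting from +4: 4, 5, 6, ….
Applying it to display: d+4=h, i+5=n, s+6=y, p+7=w, l+8=t, a+9=j, y+10=i.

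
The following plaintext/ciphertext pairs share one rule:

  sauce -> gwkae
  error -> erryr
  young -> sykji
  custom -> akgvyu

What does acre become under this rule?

s(18)→g(6) and a(0)→w(22) fit y≡15x+22 (mod 26); the inverse of 15 mod 26 is 7. Each letter's alphabet position (a=0..z=25) is mapped through 15·x+22 mod 26 — an affine cipher.
For acre: a(0)→15·0+22≡22=w; c(2)→15·2+22≡0=a; r(17)→15·17+22≡17=r; e(4)→15·4+22≡4=e (all mod 26).

ware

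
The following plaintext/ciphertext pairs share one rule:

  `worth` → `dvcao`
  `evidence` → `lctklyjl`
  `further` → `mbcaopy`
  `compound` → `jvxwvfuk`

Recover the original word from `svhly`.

The shifts repeat in a cycle of length 3: positions 0,1,… shift by +7, +7, +11, then the pattern repeats.
Undoing it on svhly: s−7=l, v−7=o, h−11=w, l−7=e, y−7=r.

lower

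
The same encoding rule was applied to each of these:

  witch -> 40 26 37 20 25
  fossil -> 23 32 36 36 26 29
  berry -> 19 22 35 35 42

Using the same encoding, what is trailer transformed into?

w is letter #23 and maps to 40: an offset of 17. Each letter is replaced by its alphabet position (a=1..z=26) + 17.
On trailer: t=20→37, r=18→35, a=1→18, i=9→26, l=12→29, e=5→22, r=18→35.

37 35 18 26 29 22 35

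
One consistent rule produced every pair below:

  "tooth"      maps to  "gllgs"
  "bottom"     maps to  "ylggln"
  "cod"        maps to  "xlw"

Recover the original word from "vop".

elk

Letters are reflected about the middle of the alphabet (position → 25−position): Atbash.
Undoing it on vop: v↔e, o↔l, p↔k.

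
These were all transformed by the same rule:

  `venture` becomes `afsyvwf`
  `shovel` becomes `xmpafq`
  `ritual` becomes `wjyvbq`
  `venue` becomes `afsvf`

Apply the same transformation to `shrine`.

xmwjsf

Vowels shift forward by 1 and consonants shift forward by 5.
On shrine: s(cons)+5=x, h(cons)+5=m, r(cons)+5=w, i(vowel)+1=j, n(cons)+5=s, e(vowel)+1=f.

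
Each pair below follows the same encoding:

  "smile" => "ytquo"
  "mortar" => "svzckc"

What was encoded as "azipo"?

usage

Letter i (0-indexed) is shifted by i+6, so successive shifts are 6, 7, 8, ….
Reversing it on azipo: a−6=u, z−7=s, i−8=a, p−9=g, o−10=e.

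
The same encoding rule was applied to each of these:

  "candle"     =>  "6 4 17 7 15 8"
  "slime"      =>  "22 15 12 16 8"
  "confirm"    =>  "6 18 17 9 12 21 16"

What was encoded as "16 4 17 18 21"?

c is letter #3 and maps to 6: an offset of 3. Letters become their 1-based position plus 3 (so a→4, b→5, …).
Reversing it on 16 4 17 18 21: 16→(16−3)÷1=13=m, 4→(4−3)÷1=1=a, 17→(17−3)÷1=14=n, 18→(18−3)÷1=15=o, 21→(21−3)÷1=18=r.

manor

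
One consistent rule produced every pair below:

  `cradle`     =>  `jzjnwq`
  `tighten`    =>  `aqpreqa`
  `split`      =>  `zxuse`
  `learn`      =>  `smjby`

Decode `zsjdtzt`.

skating

In cradle: c→j is +7, r→z is +8, a→j is +9, d→n is +10 — the shift increases by 1 each position. Letter i (0-indexed) is shifted by i+7, so successive shifts are 7, 8, 9, ….
Reversing it on zsjdtzt: z−7=s, s−8=k, j−9=a, d−10=t, t−11=i, z−12=n, t−13=g.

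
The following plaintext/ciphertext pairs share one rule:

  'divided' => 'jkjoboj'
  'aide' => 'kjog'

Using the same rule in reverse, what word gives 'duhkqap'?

The output letters match the input read backwards, each shifted +6: divided reversed is dedivid. The word is reversed, then every letter is shifted forward by 6.
Decoding duhkqap: shift back: d−6=x, u−6=o, h−6=b, k−6=e, q−6=k, a−6=u, p−6=j → xobekuj; then reverse → jukebox.

jukebox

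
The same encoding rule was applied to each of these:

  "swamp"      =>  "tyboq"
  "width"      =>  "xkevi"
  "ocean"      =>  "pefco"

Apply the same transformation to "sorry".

tqstz

It's a Vigenère-style cipher with numeric key [1,2]: position i shifts by key[i mod 2].
Applying it to sorry: s+1=t, o+2=q, r+1=s, r+2=t, y+1=z.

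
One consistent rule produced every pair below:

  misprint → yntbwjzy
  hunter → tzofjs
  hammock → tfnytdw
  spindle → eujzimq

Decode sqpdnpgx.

glorious

Shifts by position in misprint: pos 0: m→y (+12), pos 1: i→n (+5), pos 2: s→t (+1), pos 3: p→b (+12), pos 4: r→w (+5), pos 5: i→j (+1) — repeating every 3. It's a Vigenère-style cipher with numeric key [12,5,1]: position i shifts by key[i mod 3].
Undoing it on sqpdnpgx: s−12=g, q−5=l, p−1=o, d−12=r, n−5=i, p−1=o, g−12=u, x−5=s.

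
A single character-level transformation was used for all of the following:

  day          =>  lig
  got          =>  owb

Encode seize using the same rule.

amqhm

Compare letters: d→l is +8, a→i is +8, y→g is +8 — a constant shift. Each letter is shifted forward by 8 in the alphabet (a Caesar shift of +8).
On seize: s+8=a, e+8=m, i+8=q, z+8=h, e+8=m.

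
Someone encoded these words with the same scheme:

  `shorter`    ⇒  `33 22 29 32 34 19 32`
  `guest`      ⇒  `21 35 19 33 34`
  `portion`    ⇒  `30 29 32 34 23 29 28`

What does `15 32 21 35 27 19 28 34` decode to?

s is letter #19 and maps to 33: an offset of 14. Letters become their 1-based position plus 14 (so a→15, b→16, …).
Decoding 15 32 21 35 27 19 28 34: 15→(15−14)÷1=1=a, 32→(32−14)÷1=18=r, 21→(21−14)÷1=7=g, 35→(35−14)÷1=21=u, 27→(27−14)÷1=13=m, 19→(19−14)÷1=5=e, 28→(28−14)÷1=14=n, 34→(34−14)÷1=20=t.

argument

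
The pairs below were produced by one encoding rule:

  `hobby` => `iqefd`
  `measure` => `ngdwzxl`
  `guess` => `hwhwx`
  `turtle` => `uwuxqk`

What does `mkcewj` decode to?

Letter i (0-indexed) is shifted by i+1, so successive shifts are 1, 2, 3, ….
Decoding mkcewj: m−1=l, k−2=i, c−3=z, e−4=a, w−5=r, j−6=d.

lizard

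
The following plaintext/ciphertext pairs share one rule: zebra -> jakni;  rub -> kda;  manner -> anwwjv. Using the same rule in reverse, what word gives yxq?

hop

The output letters match the input read backwards, each shifted +9: zebra reversed is arbez. Read the word backwards and shift each letter +9.
Undoing it on yxq: shift back: y−9=p, x−9=o, q−9=h → poh; then reverse → hop.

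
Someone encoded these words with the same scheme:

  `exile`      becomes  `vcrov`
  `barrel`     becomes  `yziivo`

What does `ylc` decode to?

box

Each pair mirrors across the alphabet (e↔v, x↔c, i↔r): positions sum to 25. Letters are reflected about the middle of the alphabet (position → 25−position): Atbash.
Undoing it on ylc: y↔b, l↔o, c↔x.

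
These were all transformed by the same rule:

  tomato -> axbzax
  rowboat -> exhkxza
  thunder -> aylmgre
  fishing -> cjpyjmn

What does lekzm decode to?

t(19)→a(0) and o(14)→x(23) fit y≡11x+25 (mod 26); the inverse of 11 mod 26 is 19. This is an affine cipher: with a=0,…,z=25, each position x becomes (11x+25) mod 26.
Undoing it on lekzm: l(11)→19·(11−25)≡20=u; e(4)→19·(4−25)≡17=r; k(10)→19·(10−25)≡1=b; z(25)→19·(25−25)≡0=a; m(12)→19·(12−25)≡13=n (all mod 26).

urban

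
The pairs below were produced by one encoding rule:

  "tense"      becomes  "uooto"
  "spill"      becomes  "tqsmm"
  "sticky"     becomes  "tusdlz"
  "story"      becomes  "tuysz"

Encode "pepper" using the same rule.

qoqqos

The shift depends on letter class: consonant t→u is +1, but vowel e→o is +10. Two shifts are in play — +10 for a/e/i/o/u, +1 for every other letter.
On pepper: p(cons)+1=q, e(vowel)+10=o, p(cons)+1=q, p(cons)+1=q, e(vowel)+10=o, r(cons)+1=s.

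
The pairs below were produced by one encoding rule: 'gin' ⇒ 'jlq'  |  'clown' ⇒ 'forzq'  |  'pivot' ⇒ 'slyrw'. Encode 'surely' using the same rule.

vxuhob

Compare letters: g→j is +3, i→l is +3, n→q is +3 — a constant shift. This is a Caesar cipher with shift 3.
For surely: s+3=v, u+3=x, r+3=u, e+3=h, l+3=o, y+3=b.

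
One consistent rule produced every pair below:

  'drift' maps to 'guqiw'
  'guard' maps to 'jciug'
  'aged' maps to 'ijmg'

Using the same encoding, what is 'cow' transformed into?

fwz

The shift depends on letter class: consonant d→g is +3, but vowel i→q is +8. Vowels shift forward by 8 and consonants shift forward by 3.
Applying it to cow: c(cons)+3=f, o(vowel)+8=w, w(cons)+3=z.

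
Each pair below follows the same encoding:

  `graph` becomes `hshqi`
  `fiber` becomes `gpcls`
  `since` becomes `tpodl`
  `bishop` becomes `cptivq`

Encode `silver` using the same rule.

The shift depends on letter class: consonant g→h is +1, but vowel a→h is +7. The rule splits by letter class: vowels +7, consonants +1.
For silver: s(cons)+1=t, i(vowel)+7=p, l(cons)+1=m, v(cons)+1=w, e(vowel)+7=l, r(cons)+1=s.

tpmwls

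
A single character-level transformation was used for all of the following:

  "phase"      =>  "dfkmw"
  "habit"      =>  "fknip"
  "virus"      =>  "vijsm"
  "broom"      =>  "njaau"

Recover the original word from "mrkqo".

p(15)→d(3) and h(7)→f(5) fit y≡3x+10 (mod 26); the inverse of 3 mod 26 is 9. Treating letters as 0–25, the rule is x ↦ 3x + 10 (mod 26).
Undoing it on mrkqo: m(12)→9·(12−10)≡18=s; r(17)→9·(17−10)≡11=l; k(10)→9·(10−10)≡0=a; q(16)→9·(16−10)≡2=c; o(14)→9·(14−10)≡10=k (all mod 26).

slack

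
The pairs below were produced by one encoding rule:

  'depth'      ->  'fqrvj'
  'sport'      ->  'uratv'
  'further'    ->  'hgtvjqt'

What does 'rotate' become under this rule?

The shift depends on letter class: consonant d→f is +2, but vowel e→q is +12. Vowels shift forward by 12 and consonants shift forward by 2.
Applying it to rotate: r(cons)+2=t, o(vowel)+12=a, t(cons)+2=v, a(vowel)+12=m, t(cons)+2=v, e(vowel)+12=q.

tavmvq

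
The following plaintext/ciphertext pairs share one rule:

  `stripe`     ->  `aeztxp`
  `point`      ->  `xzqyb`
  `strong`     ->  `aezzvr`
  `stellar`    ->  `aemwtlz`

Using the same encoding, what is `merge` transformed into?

upzrm

Shifts by position in stripe: pos 0: s→a (+8), pos 1: t→e (+11), pos 2: r→z (+8), pos 3: i→t (+11) — repeating every 2. It's a Vigenère-style cipher with numeric key [8,11]: position i shifts by key[i mod 2].
Applying it to merge: m+8=u, e+11=p, r+8=z, g+11=r, e+8=m.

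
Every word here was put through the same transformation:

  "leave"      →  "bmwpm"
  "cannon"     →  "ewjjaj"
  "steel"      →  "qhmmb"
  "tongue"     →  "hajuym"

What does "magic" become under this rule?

swuce

l(11)→b(1) and e(4)→m(12) fit y≡17x+22 (mod 26); the inverse of 17 mod 26 is 23. Treating letters as 0–25, the rule is x ↦ 17x + 22 (mod 26).
Applying it to magic: m(12)→17·12+22≡18=s; a(0)→17·0+22≡22=w; g(6)→17·6+22≡20=u; i(8)→17·8+22≡2=c; c(2)→17·2+22≡4=e (all mod 26).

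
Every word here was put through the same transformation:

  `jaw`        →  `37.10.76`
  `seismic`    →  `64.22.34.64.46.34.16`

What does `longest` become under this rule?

j(#10)→37 and a(#1)→10: differences scale by 3, so n = 3·pos + 7. Each letter becomes 3×(its alphabet position, a=1..z=26) + 7.
For longest: l=12→43, o=15→52, n=14→49, g=7→28, e=5→22, s=19→64, t=20→67.

43.52.49.28.22.64.67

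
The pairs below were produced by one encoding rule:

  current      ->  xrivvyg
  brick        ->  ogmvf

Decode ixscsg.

The output letters match the input read backwards, each shifted +4: current reversed is tnerruc. Read the word backwards and shift each letter +4.
Reversing it on ixscsg: shift back: i−4=e, x−4=t, s−4=o, c−4=y, s−4=o, g−4=c → etoyoc; then reverse → coyote.

coyote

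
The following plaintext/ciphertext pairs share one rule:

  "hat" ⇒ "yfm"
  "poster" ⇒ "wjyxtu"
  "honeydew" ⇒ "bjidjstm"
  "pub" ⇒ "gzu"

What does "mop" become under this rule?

The output letters match the input read backwards, each shifted +5: hat reversed is tah. The word is reversed, then every letter is shifted forward by 5.
For mop: reverse → pom; then shift: p+5=u, o+5=t, m+5=r.

utr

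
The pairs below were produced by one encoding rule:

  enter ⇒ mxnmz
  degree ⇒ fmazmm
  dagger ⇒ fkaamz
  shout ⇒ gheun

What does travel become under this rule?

e(4)→m(12) and n(13)→x(23) fit y≡7x+10 (mod 26); the inverse of 7 mod 26 is 15. Each letter's alphabet position (a=0..z=25) is mapped through 7·x+10 mod 26 — an affine cipher.
For travel: t(19)→7·19+10≡13=n; r(17)→7·17+10≡25=z; a(0)→7·0+10≡10=k; v(21)→7·21+10≡1=b; e(4)→7·4+10≡12=m; l(11)→7·11+10≡9=j (all mod 26).

nzkbmj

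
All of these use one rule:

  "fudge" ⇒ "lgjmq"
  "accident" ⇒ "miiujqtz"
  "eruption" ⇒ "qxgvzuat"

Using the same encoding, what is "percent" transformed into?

The shift depends on letter class: consonant f→l is +6, but vowel u→g is +12. The rule splits by letter class: vowels +12, consonants +6.
Applying it to percent: p(cons)+6=v, e(vowel)+12=q, r(cons)+6=x, c(cons)+6=i, e(vowel)+12=q, n(cons)+6=t, t(cons)+6=z.

vqxiqtz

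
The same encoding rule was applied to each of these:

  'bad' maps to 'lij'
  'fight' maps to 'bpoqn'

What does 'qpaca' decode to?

The output letters match the input read backwards, each shifted +8: bad reversed is dab. Read the word backwards and shift each letter +8.
Undoing it on qpaca: shift back: q−8=i, p−8=h, a−8=s, c−8=u, a−8=s → ihsus; then reverse → sushi.

sushi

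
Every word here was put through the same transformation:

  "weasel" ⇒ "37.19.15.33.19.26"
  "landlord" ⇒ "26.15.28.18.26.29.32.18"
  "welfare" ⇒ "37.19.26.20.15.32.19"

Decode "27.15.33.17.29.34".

w is letter #23 and maps to 37: an offset of 14. Letters become their 1-based position plus 14 (so a→15, b→16, …).
Decoding 27.15.33.17.29.34: 27→(27−14)÷1=13=m, 15→(15−14)÷1=1=a, 33→(33−14)÷1=19=s, 17→(17−14)÷1=3=c, 29→(29−14)÷1=15=o, 34→(34−14)÷1=20=t.

mascot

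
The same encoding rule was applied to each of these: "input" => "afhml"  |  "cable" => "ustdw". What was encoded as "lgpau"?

toxic

It's a constant shift of +18 (ROT18).
Decoding lgpau: l−18=t, g−18=o, p−18=x, a−18=i, u−18=c.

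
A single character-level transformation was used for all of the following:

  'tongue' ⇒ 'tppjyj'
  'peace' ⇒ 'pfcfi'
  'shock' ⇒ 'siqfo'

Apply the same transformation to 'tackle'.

tbenpj

In tongue: t→t is +0, o→p is +1, n→p is +2, g→j is +3 — the shift increases by 1 each position. The shift increases by 1 at each position, starting from +0: 0, 1, 2, ….
For tackle: t+0=t, a+1=b, c+2=e, k+3=n, l+4=p, e+5=j.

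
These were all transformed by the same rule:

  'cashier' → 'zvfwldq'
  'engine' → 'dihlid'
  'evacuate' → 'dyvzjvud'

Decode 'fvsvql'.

safari

This is an affine cipher: with a=0,…,z=25, each position x becomes (15x+21) mod 26.
Reversing it on fvsvql: f(5)→7·(5−21)≡18=s; v(21)→7·(21−21)≡0=a; s(18)→7·(18−21)≡5=f; v(21)→7·(21−21)≡0=a; q(16)→7·(16−21)≡17=r; l(11)→7·(11−21)≡8=i (all mod 26).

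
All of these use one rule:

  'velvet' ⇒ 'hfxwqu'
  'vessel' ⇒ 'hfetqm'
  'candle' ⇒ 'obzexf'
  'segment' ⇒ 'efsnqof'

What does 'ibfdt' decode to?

The shifts repeat in a cycle of length 2: positions 0,1,… shift by +12, +1, then the pattern repeats.
Reversing it on ibfdt: i−12=w, b−1=a, f−12=t, d−1=c, t−12=h.

watch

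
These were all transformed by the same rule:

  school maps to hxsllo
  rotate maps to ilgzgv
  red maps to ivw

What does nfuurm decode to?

Each pair mirrors across the alphabet (s↔h, c↔x, h↔s): positions sum to 25. This is the alphabet-reversal cipher (Atbash): a becomes z, b becomes y, etc.
Undoing it on nfuurm: n↔m, f↔u, u↔f, u↔f, r↔i, m↔n.

muffin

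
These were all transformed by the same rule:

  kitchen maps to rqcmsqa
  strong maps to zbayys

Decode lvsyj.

enjoy

The shift increases by 1 at each position, starting from +7: 7, 8, 9, ….
Reversing it on lvsyj: l−7=e, v−8=n, s−9=j, y−10=o, j−11=y.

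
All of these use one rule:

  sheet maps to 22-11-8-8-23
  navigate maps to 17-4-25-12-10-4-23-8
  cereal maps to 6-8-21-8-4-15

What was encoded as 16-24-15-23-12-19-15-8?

multiple

s is letter #19 and maps to 22: an offset of 3. Letters become their 1-based position plus 3 (so a→4, b→5, …).
Undoing it on 16-24-15-23-12-19-15-8: 16→(16−3)÷1=13=m, 24→(24−3)÷1=21=u, 15→(15−3)÷1=12=l, 23→(23−3)÷1=20=t, 12→(12−3)÷1=9=i, 19→(19−3)÷1=16=p, 15→(15−3)÷1=12=l, 8→(8−3)÷1=5=e.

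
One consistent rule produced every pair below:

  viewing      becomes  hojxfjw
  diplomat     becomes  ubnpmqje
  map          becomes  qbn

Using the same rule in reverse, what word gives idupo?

The output letters match the input read backwards, each shifted +1: viewing reversed is gniweiv. Read the word backwards and shift each letter +1.
Decoding idupo: shift back: i−1=h, d−1=c, u−1=t, p−1=o, o−1=n → hcton; then reverse → notch.

notch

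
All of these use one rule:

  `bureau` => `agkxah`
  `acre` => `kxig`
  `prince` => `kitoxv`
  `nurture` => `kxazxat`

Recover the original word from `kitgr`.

Two steps: reverse the string, then apply a Caesar shift of +6.
Reversing it on kitgr: shift back: k−6=e, i−6=c, t−6=n, g−6=a, r−6=l → ecnal; then reverse → lance.

lance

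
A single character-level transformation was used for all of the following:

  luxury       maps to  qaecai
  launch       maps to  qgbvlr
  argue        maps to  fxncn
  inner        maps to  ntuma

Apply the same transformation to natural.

Each letter shifts forward by (position + 5), i.e. 5, 6, 7, … — the shift grows by one for each successive letter.
On natural: n+5=s, a+6=g, t+7=a, u+8=c, r+9=a, a+10=k, l+11=w.

sgacakw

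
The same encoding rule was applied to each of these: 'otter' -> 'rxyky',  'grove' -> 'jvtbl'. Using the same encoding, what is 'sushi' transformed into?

vyxnp

The shift increases by 1 at each position, starting from +3: 3, 4, 5, ….
For sushi: s+3=v, u+4=y, s+5=x, h+6=n, i+7=p.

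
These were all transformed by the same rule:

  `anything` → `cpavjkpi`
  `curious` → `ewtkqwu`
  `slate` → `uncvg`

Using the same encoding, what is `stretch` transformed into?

uvtgvej

Compare letters: a→c is +2, n→p is +2, y→a is +2 — a constant shift. It's a constant shift of +2 (ROT2).
On stretch: s+2=u, t+2=v, r+2=t, e+2=g, t+2=v, c+2=e, h+2=j.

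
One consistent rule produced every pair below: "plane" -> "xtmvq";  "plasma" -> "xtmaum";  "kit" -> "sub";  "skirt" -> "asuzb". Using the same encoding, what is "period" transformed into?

Two shifts are in play — +12 for a/e/i/o/u, +8 for every other letter.
For period: p(cons)+8=x, e(vowel)+12=q, r(cons)+8=z, i(vowel)+12=u, o(vowel)+12=a, d(cons)+8=l.

xqzual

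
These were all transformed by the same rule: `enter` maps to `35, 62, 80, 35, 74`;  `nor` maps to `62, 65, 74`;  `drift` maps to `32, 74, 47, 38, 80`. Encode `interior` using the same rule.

47, 62, 80, 35, 74, 47, 65, 74

Each letter becomes 3×(its alphabet position, a=1..z=26) + 20.
For interior: i=9→47, n=14→62, t=20→80, e=5→35, r=18→74, i=9→47, o=15→65, r=18→74.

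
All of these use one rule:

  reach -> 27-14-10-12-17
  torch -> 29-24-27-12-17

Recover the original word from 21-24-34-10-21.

r is letter #18 and maps to 27: an offset of 9. The number is (letter's place in the alphabet, a=1) + 9.
Decoding 21-24-34-10-21: 21→(21−9)÷1=12=l, 24→(24−9)÷1=15=o, 34→(34−9)÷1=25=y, 10→(10−9)÷1=1=a, 21→(21−9)÷1=12=l.

loyal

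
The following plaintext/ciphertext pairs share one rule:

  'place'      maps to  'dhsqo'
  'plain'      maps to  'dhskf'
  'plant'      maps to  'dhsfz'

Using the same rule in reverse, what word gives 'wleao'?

whose

Each letter's alphabet position (a=0..z=25) is mapped through 25·x+18 mod 26 — an affine cipher.
Reversing it on wleao: w(22)→25·(22−18)≡22=w; l(11)→25·(11−18)≡7=h; e(4)→25·(4−18)≡14=o; a(0)→25·(0−18)≡18=s; o(14)→25·(14−18)≡4=e (all mod 26).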